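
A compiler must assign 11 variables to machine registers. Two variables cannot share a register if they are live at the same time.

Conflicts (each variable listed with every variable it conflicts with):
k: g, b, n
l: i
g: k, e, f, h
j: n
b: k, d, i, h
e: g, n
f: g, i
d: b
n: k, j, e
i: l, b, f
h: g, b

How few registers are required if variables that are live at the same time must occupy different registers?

The cycle g-f-i-b-h-g has odd length 5, so it cannot be 2-colored; at least 3 registers are needed.
3 registers suffice: register 1 → {l, g, b, n}; register 2 → {k, j, e, d, i, h}; register 3 → {f}. Each listed conflict is separated.

3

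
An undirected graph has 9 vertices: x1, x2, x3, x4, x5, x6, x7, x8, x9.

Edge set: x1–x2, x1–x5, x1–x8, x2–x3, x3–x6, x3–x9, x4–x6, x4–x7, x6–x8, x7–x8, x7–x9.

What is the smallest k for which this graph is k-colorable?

3

The cycle x6-x8-x1-x2-x3-x6 has odd length 5, so it cannot be 2-colored; at least 3 colors are needed.
3 colors suffice: color red → {x3, x4, x5, x8}; color blue → {x1, x6, x7}; color green → {x2, x9}. Every edge joins two different colors.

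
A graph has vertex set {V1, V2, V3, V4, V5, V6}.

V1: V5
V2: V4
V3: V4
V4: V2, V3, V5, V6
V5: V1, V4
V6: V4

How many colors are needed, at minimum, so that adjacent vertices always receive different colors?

V3 and V4 are adjacent, so at least 2 colors are needed.
One proper 2-coloring: V1=red, V2=blue, V3=blue, V4=red, V5=blue, V6=blue. Each edge has distinct colors on its endpoints.

2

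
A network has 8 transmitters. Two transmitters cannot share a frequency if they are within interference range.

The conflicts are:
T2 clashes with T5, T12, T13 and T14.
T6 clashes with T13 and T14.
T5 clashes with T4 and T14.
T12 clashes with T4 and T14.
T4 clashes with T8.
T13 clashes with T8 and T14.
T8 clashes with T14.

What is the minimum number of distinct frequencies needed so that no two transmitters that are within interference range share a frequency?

3

T6, T13, T14 are mutually in conflict, so at least 3 frequencies are needed.
3 frequencies suffice: T2=3, T6=3, T5=2, T12=2, T4=1, T13=2, T8=3, T14=1. No two conflicting transmitters share a frequency.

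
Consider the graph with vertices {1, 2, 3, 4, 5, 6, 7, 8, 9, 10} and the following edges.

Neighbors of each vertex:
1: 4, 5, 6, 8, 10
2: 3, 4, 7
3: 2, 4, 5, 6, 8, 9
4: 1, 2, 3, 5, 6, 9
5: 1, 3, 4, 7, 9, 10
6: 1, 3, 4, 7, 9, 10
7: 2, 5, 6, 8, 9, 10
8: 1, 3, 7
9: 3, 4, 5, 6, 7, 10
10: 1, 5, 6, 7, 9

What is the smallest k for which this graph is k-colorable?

4

5, 7, 9, 10 form a clique, so at least 4 colors are needed.
4 colors suffice: 1=green, 2=red, 3=yellow, 4=blue, 5=red, 6=red, 7=blue, 8=red, 9=green, 10=yellow. Each edge has distinct colors on its endpoints.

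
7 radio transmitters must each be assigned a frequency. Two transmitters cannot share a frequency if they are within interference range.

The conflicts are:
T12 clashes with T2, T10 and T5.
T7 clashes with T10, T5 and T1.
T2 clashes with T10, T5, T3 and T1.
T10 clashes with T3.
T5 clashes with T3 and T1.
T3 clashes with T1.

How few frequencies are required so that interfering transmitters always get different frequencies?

T2, T5, T3, T1 pairwise conflict, so at least 4 frequencies are needed.
Using 4 frequencies: T12=3, T7=2, T2=2, T10=1, T5=1, T3=4, T1=3. Each listed conflict is separated.

4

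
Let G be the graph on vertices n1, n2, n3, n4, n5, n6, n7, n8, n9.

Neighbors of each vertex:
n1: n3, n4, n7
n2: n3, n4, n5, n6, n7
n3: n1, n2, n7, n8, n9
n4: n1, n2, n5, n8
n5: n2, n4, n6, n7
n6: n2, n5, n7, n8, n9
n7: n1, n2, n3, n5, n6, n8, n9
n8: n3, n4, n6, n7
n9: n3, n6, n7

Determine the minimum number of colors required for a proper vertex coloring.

n2, n5, n6, n7 are pairwise adjacent (a clique of size 4), so at least 4 colors are needed.
One proper 4-coloring: n1=3, n2=3, n3=2, n4=1, n5=4, n6=2, n7=1, n8=3, n9=3. No two adjacent vertices share a color.

4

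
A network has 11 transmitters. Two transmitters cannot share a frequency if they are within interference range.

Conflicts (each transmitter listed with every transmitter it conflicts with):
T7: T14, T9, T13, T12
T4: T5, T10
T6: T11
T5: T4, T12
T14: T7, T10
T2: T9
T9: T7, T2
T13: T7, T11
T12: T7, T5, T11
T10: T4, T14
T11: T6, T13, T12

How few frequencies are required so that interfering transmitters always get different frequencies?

T13 and T11 conflict, so at least 2 frequencies are needed.
2 frequencies suffice: frequency 1 → {T7, T5, T2, T10, T11}; frequency 2 → {T4, T6, T14, T9, T13, T12}. No two conflicting transmitters share a frequency.

2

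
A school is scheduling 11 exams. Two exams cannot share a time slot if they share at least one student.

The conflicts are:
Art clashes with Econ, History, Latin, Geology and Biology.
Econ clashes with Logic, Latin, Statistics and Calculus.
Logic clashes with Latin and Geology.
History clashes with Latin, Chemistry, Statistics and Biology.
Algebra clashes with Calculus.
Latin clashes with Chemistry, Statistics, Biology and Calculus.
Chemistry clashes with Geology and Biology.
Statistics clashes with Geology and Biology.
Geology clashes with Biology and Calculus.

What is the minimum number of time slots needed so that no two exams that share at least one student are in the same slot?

4

History, Latin, Statistics, Biology pairwise conflict, so at least 4 time slots are needed.
4 time slots suffice: time slot 1 → {Algebra, Latin, Geology}; time slot 2 → {Econ, Biology}; time slot 3 → {Art, Logic, Chemistry, Statistics, Calculus}; time slot 4 → {History}. Every pair that conflicts lands in different time slots.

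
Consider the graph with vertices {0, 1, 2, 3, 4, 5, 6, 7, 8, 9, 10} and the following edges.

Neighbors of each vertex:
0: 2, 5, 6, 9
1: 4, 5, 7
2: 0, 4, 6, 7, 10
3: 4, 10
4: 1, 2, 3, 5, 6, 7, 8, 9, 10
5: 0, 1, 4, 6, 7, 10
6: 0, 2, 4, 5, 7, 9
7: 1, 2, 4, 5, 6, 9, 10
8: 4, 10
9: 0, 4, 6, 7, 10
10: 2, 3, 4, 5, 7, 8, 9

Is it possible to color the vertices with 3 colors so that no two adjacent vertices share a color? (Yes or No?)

No

1, 4, 5, 7 are pairwise adjacent (a clique of size 4), so at least 4 colors are needed.
So 3 colors are not enough.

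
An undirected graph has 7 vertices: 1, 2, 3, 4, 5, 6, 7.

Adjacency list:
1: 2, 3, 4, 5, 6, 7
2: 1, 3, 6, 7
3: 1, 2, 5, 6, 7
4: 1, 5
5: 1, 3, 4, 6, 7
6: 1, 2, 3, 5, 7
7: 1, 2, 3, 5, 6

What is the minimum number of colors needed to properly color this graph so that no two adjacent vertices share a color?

5

1, 2, 3, 6, 7 are mutually adjacent (a clique of size 5), so at least 5 colors are needed.
5 colors suffice: color a → {1}; color b → {3, 4}; color c → {7}; color d → {2, 5}; color e → {6}. Each edge has distinct colors on its endpoints.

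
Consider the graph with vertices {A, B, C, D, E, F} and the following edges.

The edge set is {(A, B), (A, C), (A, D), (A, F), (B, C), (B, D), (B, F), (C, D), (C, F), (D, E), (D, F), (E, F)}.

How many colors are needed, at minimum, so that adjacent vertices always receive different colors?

5

A, B, C, D, F are pairwise adjacent (a clique of size 5), so at least 5 colors are needed.
5 colors suffice: color 1 → {D}; color 2 → {F}; color 3 → {A, E}; color 4 → {C}; color 5 → {B}. No two adjacent vertices share a color.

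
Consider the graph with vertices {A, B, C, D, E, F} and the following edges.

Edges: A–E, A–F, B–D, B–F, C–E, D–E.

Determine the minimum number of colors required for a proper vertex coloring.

3

The cycle B-F-A-E-D-B has odd length 5, so it cannot be 2-colored; at least 3 colors are needed.
3 colors suffice: A=2, B=1, C=2, D=2, E=1, F=3. No two adjacent vertices share a color.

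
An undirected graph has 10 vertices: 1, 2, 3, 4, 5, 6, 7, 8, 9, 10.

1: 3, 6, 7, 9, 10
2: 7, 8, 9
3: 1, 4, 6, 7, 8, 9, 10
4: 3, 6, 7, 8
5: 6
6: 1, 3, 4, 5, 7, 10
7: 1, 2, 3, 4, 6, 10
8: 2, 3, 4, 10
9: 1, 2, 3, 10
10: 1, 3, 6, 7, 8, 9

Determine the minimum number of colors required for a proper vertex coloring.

5

1, 3, 6, 7, 10 are mutually adjacent (a clique of size 5), so at least 5 colors are needed.
A valid assignment using 5 colors: 1=e, 2=a, 3=a, 4=c, 5=a, 6=d, 7=b, 8=b, 9=b, 10=c. Every edge joins two different colors.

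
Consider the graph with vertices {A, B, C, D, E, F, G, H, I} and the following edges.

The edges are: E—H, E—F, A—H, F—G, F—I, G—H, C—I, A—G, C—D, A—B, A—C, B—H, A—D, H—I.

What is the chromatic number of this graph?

3

A, G, H are mutually adjacent, so at least 3 colors are needed.
One proper 3-coloring: A=blue, B=green, C=red, D=green, E=blue, F=red, G=green, H=red, I=blue. Each edge has distinct colors on its endpoints.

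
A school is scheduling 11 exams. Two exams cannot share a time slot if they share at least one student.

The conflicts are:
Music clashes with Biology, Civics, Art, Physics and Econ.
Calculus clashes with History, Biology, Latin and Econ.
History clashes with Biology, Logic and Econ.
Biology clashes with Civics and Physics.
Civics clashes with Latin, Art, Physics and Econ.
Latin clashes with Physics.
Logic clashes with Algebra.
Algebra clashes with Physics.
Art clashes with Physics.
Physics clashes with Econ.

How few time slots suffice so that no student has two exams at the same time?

Music, Civics, Art, Physics all conflict with each other, so at least 4 time slots are needed.
4 time slots suffice: Music=4, Calculus=1, History=2, Biology=3, Civics=2, Latin=3, Logic=1, Algebra=2, Art=3, Physics=1, Econ=3. Every pair that conflicts lands in different time slots.

4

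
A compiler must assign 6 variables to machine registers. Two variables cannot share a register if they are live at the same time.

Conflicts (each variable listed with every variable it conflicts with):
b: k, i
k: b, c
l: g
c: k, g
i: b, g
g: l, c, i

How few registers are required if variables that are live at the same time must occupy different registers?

The cycle g-c-k-b-i-g has odd length 5, so it cannot be 2-colored; at least 3 registers are needed.
A valid assignment using 3 registers: b=3, k=1, l=2, c=2, i=2, g=1. Every pair that conflicts lands in different registers.

3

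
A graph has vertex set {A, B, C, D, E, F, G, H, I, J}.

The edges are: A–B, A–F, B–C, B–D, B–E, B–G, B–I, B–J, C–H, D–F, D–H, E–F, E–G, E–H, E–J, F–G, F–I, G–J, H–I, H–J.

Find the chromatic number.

4

B, E, G, J form a clique, so at least 4 colors are needed.
4 colors suffice: color 1 → {B, F, H}; color 2 → {A, C, D, E, I}; color 3 → {G}; color 4 → {J}. No two adjacent vertices share a color.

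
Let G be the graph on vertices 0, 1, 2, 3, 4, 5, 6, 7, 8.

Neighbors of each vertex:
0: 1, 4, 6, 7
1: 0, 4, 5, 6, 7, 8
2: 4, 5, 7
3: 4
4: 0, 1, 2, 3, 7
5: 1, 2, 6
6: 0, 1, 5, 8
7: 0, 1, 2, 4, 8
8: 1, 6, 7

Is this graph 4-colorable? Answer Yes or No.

Yes

The chromatic number is 4. 0, 1, 4, 7 are mutually adjacent (a clique of size 4), so at least 4 colors are needed.
4 colors suffice: color red → {1, 2, 3}; color blue → {6, 7}; color green → {4, 5, 8}; color yellow → {0}.
That is already a proper 4-coloring.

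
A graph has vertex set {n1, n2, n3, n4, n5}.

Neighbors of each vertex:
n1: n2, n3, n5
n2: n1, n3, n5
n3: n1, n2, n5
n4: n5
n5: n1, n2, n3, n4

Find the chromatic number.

n1, n2, n3, n5 are pairwise adjacent (a clique of size 4), so at least 4 colors are needed.
A valid assignment using 4 colors: n1=4, n2=2, n3=3, n4=2, n5=1. Each edge has distinct colors on its endpoints.

4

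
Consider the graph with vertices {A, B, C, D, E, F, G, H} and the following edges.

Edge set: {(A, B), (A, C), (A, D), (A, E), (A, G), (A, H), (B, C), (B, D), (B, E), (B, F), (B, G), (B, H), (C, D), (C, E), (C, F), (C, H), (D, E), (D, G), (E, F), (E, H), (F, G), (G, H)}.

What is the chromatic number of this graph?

A, B, C, E, H are mutually adjacent (a clique of size 5), so at least 5 colors are needed.
5 colors suffice: color 1 → {B}; color 2 → {A, F}; color 3 → {C, G}; color 4 → {E}; color 5 → {D, H}. Every edge joins two different colors.

5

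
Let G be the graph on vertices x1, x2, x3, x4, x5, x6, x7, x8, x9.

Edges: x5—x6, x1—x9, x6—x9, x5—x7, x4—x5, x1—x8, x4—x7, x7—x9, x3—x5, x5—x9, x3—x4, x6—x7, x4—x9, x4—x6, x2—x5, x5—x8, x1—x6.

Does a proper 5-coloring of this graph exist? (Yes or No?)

Yes

The chromatic number is 5. x4, x5, x6, x7, x9 are pairwise adjacent (a clique of size 5), so at least 5 colors are needed.
One proper 5-coloring: x1=1, x2=2, x3=2, x4=4, x5=1, x6=3, x7=5, x8=2, x9=2.
That is already a proper 5-coloring.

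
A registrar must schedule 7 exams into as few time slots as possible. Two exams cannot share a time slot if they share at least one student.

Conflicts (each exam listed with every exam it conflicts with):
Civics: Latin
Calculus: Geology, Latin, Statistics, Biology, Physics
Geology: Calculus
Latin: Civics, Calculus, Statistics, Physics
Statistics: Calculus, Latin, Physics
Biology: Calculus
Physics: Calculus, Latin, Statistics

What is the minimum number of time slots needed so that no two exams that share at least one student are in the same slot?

4

Calculus, Latin, Statistics, Physics all conflict with each other, so at least 4 time slots are needed.
4 time slots suffice: time slot 1 → {Civics, Calculus}; time slot 2 → {Geology, Latin, Biology}; time slot 3 → {Physics}; time slot 4 → {Statistics}. No two conflicting exams share a time slot.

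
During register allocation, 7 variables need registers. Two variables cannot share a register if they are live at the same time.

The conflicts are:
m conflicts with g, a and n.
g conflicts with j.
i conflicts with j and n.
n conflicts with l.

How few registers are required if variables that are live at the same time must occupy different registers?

The cycle g-m-n-i-j-g has odd length 5, so it cannot be 2-colored; at least 3 registers are needed.
3 registers suffice: register 1 → {m, j, l}; register 2 → {g, a, n}; register 3 → {i}. Every pair that conflicts lands in different registers.

3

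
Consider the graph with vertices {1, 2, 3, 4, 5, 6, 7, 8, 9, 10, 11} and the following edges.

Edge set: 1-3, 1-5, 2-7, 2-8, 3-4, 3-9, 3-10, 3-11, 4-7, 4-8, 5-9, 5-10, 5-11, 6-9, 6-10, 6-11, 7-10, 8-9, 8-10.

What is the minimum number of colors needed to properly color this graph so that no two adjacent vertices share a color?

1 and 3 are adjacent, so at least 2 colors are needed.
2 colors suffice: color a → {1, 2, 4, 9, 10, 11}; color b → {3, 5, 6, 7, 8}. No two adjacent vertices share a color.

2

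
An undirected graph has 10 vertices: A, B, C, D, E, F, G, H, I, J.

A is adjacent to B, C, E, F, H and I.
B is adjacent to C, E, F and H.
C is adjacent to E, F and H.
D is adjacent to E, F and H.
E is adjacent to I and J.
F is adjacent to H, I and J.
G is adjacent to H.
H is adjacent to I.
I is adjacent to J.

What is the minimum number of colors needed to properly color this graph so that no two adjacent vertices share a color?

5

A, B, C, F, H are mutually adjacent (a clique of size 5), so at least 5 colors are needed.
A valid assignment using 5 colors: A=3, B=5, C=4, D=3, E=1, F=1, G=1, H=2, I=4, J=2. Each edge has distinct colors on its endpoints.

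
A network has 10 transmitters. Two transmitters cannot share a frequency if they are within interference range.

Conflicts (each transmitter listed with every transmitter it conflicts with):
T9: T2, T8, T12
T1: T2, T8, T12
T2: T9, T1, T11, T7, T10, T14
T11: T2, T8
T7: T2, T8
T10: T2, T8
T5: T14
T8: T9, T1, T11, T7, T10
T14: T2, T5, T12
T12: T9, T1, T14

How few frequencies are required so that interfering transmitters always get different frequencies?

2

T1 and T2 conflict, so at least 2 frequencies are needed.
A valid assignment using 2 frequencies: T9=2, T1=2, T2=1, T11=2, T7=2, T10=2, T5=1, T8=1, T14=2, T12=1. Each listed conflict is separated.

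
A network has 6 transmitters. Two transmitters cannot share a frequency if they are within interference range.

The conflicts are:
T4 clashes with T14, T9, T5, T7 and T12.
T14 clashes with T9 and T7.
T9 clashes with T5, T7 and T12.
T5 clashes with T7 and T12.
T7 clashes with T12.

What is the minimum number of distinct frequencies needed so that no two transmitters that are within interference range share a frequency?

5

T4, T9, T5, T7, T12 pairwise conflict, so at least 5 frequencies are needed.
5 frequencies suffice: T4=1, T14=4, T9=3, T5=4, T7=2, T12=5. No two conflicting transmitters share a frequency.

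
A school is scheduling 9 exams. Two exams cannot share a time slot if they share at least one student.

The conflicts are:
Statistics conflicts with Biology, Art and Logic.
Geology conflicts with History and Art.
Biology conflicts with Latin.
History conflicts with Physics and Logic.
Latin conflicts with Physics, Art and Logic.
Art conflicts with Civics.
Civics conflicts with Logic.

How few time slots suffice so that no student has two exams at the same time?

3

The cycle Geology-Art-Latin-Logic-History-Geology has odd length 5, so it cannot be 2-colored; at least 3 time slots are needed.
3 time slots suffice: time slot 1 → {Statistics, History, Latin, Civics}; time slot 2 → {Biology, Physics, Art, Logic}; time slot 3 → {Geology}. Each listed conflict is separated.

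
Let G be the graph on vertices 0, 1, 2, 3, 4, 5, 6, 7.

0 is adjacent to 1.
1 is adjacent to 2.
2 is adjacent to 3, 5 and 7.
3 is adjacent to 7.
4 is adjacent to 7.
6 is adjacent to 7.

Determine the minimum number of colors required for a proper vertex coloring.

2, 3, 7 are pairwise adjacent, so at least 3 colors are needed.
3 colors suffice: color a → {1, 5, 7}; color b → {0, 2, 4, 6}; color c → {3}. No two adjacent vertices share a color.

3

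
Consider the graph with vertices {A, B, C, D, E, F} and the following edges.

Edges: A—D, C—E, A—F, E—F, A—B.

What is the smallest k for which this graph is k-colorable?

2

E and F are adjacent, so at least 2 colors are needed.
A valid assignment using 2 colors: A=red, B=blue, C=blue, D=blue, E=red, F=blue. Each edge has distinct colors on its endpoints.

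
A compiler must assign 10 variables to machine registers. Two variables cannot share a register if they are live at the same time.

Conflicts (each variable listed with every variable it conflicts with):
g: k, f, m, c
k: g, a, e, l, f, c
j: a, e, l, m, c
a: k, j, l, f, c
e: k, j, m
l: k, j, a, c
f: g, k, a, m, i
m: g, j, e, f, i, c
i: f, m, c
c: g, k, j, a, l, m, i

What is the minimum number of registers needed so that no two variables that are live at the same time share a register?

j, a, l, c all conflict with each other, so at least 4 registers are needed.
4 registers suffice: g=4, k=2, j=2, a=3, e=1, l=4, f=1, m=3, i=2, c=1. Each listed conflict is separated.

4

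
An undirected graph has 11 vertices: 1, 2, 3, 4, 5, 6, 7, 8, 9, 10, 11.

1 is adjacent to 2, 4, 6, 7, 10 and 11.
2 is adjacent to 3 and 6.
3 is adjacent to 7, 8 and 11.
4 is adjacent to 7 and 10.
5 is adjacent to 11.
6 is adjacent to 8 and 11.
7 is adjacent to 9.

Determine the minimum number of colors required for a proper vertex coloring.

3

1, 4, 10 form a triangle, so at least 3 colors are needed.
A valid assignment using 3 colors: 1=red, 2=blue, 3=red, 4=green, 5=red, 6=green, 7=blue, 8=blue, 9=red, 10=blue, 11=blue. Each edge has distinct colors on its endpoints.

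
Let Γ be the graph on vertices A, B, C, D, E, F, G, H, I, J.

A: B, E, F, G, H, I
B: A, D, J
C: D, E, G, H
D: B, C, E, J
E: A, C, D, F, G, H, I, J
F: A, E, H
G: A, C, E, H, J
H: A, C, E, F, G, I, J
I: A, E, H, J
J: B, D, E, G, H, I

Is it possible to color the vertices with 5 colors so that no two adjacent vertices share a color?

Yes

The chromatic number is 4. E, H, I, J are pairwise adjacent (a clique of size 4), so at least 4 colors are needed.
4 colors suffice: color red → {B, E}; color blue → {D, H}; color green → {A, C, J}; color yellow → {F, G, I}.
Since 5 ≥ 4, a proper 5-coloring certainly exists.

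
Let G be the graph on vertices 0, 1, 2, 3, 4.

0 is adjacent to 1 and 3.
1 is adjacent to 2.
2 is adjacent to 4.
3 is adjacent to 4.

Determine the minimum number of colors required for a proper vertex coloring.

3

The cycle 3-4-2-1-0-3 has odd length 5, so it cannot be 2-colored; at least 3 colors are needed.
3 colors suffice: color a → {2, 3}; color b → {0, 4}; color c → {1}. No two adjacent vertices share a color.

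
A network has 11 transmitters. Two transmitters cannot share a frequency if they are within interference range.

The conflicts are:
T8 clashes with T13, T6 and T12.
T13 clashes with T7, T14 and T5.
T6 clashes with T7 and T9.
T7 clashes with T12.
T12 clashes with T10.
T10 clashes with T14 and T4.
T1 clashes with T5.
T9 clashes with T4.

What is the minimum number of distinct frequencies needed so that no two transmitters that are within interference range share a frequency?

3

The cycle T10-T12-T8-T13-T14-T10 has odd length 5, so it cannot be 2-colored; at least 3 frequencies are needed.
3 frequencies suffice: frequency 1 → {T13, T6, T10, T1}; frequency 2 → {T8, T7, T14, T5, T9}; frequency 3 → {T12, T4}. Every pair that conflicts lands in different frequencies.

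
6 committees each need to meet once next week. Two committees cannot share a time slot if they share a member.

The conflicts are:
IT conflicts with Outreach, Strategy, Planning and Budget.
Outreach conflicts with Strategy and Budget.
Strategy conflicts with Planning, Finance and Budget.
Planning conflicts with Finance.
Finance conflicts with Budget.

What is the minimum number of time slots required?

4

IT, Outreach, Strategy, Budget pairwise conflict, so at least 4 time slots are needed.
4 time slots suffice: IT=3, Outreach=4, Strategy=1, Planning=2, Finance=3, Budget=2. Every pair that conflicts lands in different time slots.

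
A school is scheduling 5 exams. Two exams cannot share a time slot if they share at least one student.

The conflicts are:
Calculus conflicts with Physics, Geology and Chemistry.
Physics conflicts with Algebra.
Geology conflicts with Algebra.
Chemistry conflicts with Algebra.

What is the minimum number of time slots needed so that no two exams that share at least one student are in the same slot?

Chemistry and Algebra conflict, so at least 2 time slots are needed.
A valid assignment using 2 time slots: Calculus=1, Physics=2, Geology=2, Chemistry=2, Algebra=1. Each listed conflict is separated.

2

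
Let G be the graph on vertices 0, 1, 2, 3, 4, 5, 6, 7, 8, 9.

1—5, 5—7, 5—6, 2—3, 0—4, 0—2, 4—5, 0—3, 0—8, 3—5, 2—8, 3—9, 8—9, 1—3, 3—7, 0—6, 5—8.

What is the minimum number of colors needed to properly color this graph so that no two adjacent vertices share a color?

3

1, 3, 5 are mutually adjacent, so at least 3 colors are needed.
A valid assignment using 3 colors: 0=red, 1=green, 2=green, 3=blue, 4=blue, 5=red, 6=blue, 7=green, 8=blue, 9=red. Every edge joins two different colors.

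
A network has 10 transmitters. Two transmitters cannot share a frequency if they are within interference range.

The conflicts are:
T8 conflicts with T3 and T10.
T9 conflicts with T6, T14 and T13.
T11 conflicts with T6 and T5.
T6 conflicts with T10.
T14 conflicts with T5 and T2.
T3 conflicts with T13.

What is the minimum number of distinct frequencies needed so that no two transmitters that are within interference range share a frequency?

3

The cycle T5-T14-T9-T6-T11-T5 has odd length 5, so it cannot be 2-colored; at least 3 frequencies are needed.
Using 3 frequencies: T8=1, T9=1, T11=1, T6=2, T14=2, T3=2, T13=3, T5=3, T2=1, T10=3. No two conflicting transmitters share a frequency.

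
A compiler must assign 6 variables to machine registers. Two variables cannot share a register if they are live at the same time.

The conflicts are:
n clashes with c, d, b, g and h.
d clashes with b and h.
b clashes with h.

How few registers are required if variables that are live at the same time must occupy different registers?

4

n, d, b, h pairwise conflict, so at least 4 registers are needed.
4 registers suffice: register 1 → {n}; register 2 → {c, b, g}; register 3 → {h}; register 4 → {d}. Every pair that conflicts lands in different registers.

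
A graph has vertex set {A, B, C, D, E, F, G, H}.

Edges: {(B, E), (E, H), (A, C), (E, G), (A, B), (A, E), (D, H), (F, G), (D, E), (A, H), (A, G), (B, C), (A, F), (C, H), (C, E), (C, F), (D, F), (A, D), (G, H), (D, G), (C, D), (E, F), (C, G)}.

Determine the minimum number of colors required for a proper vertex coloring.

A, C, D, E, G, H form a clique, so at least 6 colors are needed.
One proper 6-coloring: A=3, B=4, C=1, D=5, E=2, F=6, G=4, H=6. Each edge has distinct colors on its endpoints.

6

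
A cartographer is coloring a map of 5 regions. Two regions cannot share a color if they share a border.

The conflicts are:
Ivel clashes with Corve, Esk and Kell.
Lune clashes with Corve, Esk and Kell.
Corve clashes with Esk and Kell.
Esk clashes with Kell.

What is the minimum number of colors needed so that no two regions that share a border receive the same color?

Ivel, Corve, Esk, Kell are mutually in conflict, so at least 4 colors are needed.
4 colors suffice: color 1 → {Esk}; color 2 → {Kell}; color 3 → {Corve}; color 4 → {Ivel, Lune}. No two conflicting regions share a color.

4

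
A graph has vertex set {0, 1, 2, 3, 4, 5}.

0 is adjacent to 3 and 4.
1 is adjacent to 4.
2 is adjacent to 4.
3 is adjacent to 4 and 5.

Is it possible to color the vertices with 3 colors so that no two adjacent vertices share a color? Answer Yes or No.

The chromatic number is 3. 0, 3, 4 are mutually adjacent, so at least 3 colors are needed.
One proper 3-coloring: 0=green, 1=blue, 2=blue, 3=blue, 4=red, 5=red.
That is already a proper 3-coloring.

Yes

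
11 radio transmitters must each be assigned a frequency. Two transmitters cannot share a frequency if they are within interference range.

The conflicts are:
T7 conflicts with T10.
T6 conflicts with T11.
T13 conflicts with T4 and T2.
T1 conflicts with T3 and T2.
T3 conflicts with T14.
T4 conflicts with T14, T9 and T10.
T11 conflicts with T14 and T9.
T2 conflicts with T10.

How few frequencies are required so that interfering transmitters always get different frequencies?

2

T1 and T3 conflict, so at least 2 frequencies are needed.
Using 2 frequencies: T7=1, T6=2, T13=2, T1=2, T3=1, T4=1, T11=1, T14=2, T2=1, T9=2, T10=2. Every pair that conflicts lands in different frequencies.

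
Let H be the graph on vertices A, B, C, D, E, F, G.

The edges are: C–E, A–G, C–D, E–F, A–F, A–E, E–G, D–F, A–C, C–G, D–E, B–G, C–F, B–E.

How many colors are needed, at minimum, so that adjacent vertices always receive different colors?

4

A, C, E, G form a clique, so at least 4 colors are needed.
One proper 4-coloring: A=yellow, B=blue, C=blue, D=yellow, E=red, F=green, G=green. Each edge has distinct colors on its endpoints.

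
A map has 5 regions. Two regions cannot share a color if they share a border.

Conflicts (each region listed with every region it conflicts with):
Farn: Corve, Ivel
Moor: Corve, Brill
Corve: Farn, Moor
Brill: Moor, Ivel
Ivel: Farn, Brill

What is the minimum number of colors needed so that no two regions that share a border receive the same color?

3

The cycle Brill-Ivel-Farn-Corve-Moor-Brill has odd length 5, so it cannot be 2-colored; at least 3 colors are needed.
3 colors suffice: color 1 → {Farn, Brill}; color 2 → {Moor, Ivel}; color 3 → {Corve}. Each listed conflict is separated.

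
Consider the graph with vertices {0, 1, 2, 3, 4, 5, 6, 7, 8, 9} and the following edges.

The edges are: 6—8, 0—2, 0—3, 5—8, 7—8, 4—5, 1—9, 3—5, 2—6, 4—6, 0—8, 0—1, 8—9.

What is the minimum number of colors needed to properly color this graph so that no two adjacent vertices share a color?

0 and 3 are adjacent, so at least 2 colors are needed.
One proper 2-coloring: 0=b, 1=a, 2=a, 3=a, 4=a, 5=b, 6=b, 7=b, 8=a, 9=b. Each edge has distinct colors on its endpoints.

2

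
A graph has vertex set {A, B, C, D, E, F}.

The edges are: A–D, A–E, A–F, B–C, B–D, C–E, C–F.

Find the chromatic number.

3

The cycle B-C-F-A-D-B has odd length 5, so it cannot be 2-colored; at least 3 colors are needed.
3 colors suffice: A=1, B=3, C=1, D=2, E=2, F=2. Every edge joins two different colors.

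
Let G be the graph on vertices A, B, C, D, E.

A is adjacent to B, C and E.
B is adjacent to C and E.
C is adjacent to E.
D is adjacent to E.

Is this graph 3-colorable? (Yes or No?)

No

A, B, C, E are pairwise adjacent (a clique of size 4), so at least 4 colors are needed.
So 3 colors are not enough.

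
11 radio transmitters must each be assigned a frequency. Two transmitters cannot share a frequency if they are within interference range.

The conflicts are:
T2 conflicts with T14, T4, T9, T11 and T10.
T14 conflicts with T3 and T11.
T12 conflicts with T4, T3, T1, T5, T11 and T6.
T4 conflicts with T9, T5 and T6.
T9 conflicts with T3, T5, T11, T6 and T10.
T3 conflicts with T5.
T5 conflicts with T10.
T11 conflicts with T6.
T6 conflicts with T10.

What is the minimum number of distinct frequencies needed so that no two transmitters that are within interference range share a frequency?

T2, T4, T9 all conflict with each other, so at least 3 frequencies are needed.
3 frequencies suffice: frequency 1 → {T14, T12, T9}; frequency 2 → {T2, T1, T5, T6}; frequency 3 → {T4, T3, T11, T10}. Each listed conflict is separated.

3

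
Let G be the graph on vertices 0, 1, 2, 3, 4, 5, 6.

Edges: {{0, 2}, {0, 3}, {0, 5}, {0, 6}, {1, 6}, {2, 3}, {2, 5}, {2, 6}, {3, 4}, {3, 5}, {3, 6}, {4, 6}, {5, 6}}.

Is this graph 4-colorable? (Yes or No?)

No

0, 2, 3, 5, 6 are pairwise adjacent (a clique of size 5), so at least 5 colors are needed.
So 4 colors are not enough.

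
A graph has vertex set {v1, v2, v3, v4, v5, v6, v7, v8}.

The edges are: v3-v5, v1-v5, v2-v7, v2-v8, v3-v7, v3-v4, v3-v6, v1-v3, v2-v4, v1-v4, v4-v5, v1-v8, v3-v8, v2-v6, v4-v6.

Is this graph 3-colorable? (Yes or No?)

No

v1, v3, v4, v5 are pairwise adjacent (a clique of size 4), so at least 4 colors are needed.
So 3 colors are not enough.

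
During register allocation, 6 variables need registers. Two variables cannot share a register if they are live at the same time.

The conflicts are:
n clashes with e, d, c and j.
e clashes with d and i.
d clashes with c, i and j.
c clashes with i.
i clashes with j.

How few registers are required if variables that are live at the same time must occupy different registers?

d, i, j pairwise conflict, so at least 3 registers are needed.
Using 3 registers: n=2, e=3, d=1, c=3, i=2, j=3. Every pair that conflicts lands in different registers.

3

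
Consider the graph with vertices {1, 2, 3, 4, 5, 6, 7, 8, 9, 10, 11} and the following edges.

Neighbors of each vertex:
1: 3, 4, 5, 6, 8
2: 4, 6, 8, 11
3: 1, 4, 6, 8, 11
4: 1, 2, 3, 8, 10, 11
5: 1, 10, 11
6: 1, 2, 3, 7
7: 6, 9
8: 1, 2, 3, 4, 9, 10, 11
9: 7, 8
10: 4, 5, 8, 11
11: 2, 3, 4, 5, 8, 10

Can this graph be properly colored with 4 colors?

The chromatic number is 4. 2, 4, 8, 11 are pairwise adjacent (a clique of size 4), so at least 4 colors are needed.
One proper 4-coloring: 1=blue, 2=yellow, 3=yellow, 4=green, 5=red, 6=red, 7=green, 8=red, 9=blue, 10=yellow, 11=blue.
That is already a proper 4-coloring.

Yes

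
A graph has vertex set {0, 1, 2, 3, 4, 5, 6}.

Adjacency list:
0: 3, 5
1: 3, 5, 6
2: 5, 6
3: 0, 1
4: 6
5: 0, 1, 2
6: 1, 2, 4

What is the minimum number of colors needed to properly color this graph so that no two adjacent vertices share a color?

2

2 and 6 are adjacent, so at least 2 colors are needed.
2 colors suffice: color a → {3, 5, 6}; color b → {0, 1, 2, 4}. No two adjacent vertices share a color.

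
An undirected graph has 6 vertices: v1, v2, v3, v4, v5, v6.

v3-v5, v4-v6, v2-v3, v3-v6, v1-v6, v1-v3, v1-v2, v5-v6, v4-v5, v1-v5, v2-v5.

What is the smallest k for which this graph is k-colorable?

v1, v3, v5, v6 form a clique, so at least 4 colors are needed.
A valid assignment using 4 colors: v1=2, v2=3, v3=4, v4=2, v5=1, v6=3. Every edge joins two different colors.

4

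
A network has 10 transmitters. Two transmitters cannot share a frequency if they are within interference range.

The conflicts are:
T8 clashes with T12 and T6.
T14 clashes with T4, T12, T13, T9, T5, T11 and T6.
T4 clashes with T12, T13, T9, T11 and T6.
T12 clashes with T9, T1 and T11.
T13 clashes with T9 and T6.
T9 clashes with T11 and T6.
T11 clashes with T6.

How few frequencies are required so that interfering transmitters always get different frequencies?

5

T14, T4, T12, T9, T11 all conflict with each other, so at least 5 frequencies are needed.
5 frequencies suffice: T8=1, T14=1, T4=3, T12=4, T13=5, T9=2, T1=1, T5=2, T11=5, T6=4. No two conflicting transmitters share a frequency.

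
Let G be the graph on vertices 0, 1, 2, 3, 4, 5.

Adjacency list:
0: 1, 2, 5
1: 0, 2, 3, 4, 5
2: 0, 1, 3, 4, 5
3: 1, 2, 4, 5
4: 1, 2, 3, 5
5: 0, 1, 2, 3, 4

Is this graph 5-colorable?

The chromatic number is 5. 1, 2, 3, 4, 5 form a clique, so at least 5 colors are needed.
5 colors suffice: color red → {1}; color blue → {2}; color green → {5}; color yellow → {0, 3}; color purple → {4}.
That is already a proper 5-coloring.

Yes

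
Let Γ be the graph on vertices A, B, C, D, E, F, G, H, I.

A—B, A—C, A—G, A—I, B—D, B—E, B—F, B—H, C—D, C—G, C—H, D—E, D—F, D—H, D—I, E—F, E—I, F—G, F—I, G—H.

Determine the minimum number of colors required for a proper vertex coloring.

4

D, E, F, I form a clique, so at least 4 colors are needed.
4 colors suffice: color 1 → {D, G}; color 2 → {A, F, H}; color 3 → {B, C, I}; color 4 → {E}. No two adjacent vertices share a color.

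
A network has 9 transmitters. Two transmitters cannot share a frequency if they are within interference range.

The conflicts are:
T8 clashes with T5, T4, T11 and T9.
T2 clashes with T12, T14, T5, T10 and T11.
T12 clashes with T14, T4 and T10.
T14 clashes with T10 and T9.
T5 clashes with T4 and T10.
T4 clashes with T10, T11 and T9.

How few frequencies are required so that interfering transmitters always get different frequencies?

4

T2, T12, T14, T10 all conflict with each other, so at least 4 frequencies are needed.
4 frequencies suffice: frequency 1 → {T2, T4}; frequency 2 → {T8, T10}; frequency 3 → {T14, T5, T11}; frequency 4 → {T12, T9}. No two conflicting transmitters share a frequency.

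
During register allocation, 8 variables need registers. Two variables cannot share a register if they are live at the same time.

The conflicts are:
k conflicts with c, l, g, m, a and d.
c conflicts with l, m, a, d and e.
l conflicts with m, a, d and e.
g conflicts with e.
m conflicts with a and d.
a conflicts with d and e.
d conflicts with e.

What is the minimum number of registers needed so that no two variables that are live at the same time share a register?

k, c, l, m, a, d all conflict with each other, so at least 6 registers are needed.
6 registers suffice: register 1 → {g, d}; register 2 → {c}; register 3 → {l}; register 4 → {a}; register 5 → {k, e}; register 6 → {m}. No two conflicting variables share a register.

6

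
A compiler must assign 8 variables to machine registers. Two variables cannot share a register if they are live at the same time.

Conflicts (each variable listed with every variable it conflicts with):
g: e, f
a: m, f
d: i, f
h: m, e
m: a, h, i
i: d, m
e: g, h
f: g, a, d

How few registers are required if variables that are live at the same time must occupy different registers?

3

The cycle a-f-d-i-m-a has odd length 5, so it cannot be 2-colored; at least 3 registers are needed.
Using 3 registers: g=2, a=2, d=2, h=2, m=1, i=3, e=1, f=1. Each listed conflict is separated.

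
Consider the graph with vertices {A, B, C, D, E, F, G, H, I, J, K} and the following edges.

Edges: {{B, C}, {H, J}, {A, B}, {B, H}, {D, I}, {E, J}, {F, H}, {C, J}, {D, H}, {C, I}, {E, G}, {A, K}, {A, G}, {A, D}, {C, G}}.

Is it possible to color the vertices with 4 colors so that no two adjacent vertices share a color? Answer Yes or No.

Yes

The chromatic number is 3. The cycle I-D-H-J-C-I has odd length 5, so it cannot be 2-colored; at least 3 colors are needed.
3 colors suffice: color 1 → {A, C, E, H}; color 2 → {B, D, F, G, J, K}; color 3 → {I}.
Since 4 ≥ 3, a proper 4-coloring certainly exists.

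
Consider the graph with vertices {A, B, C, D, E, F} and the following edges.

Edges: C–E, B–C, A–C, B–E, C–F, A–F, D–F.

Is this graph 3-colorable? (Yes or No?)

Yes

The chromatic number is 3. A, C, F form a triangle, so at least 3 colors are needed.
3 colors suffice: A=3, B=3, C=1, D=1, E=2, F=2.
That is already a proper 3-coloring.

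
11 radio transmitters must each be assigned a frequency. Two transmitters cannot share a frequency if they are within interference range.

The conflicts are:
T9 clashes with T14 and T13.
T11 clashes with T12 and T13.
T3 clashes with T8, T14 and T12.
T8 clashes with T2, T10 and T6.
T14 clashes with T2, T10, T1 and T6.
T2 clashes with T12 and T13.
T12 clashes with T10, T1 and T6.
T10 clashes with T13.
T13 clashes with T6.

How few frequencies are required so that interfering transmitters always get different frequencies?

2

T14 and T2 conflict, so at least 2 frequencies are needed.
2 frequencies suffice: frequency 1 → {T8, T14, T12, T13}; frequency 2 → {T9, T11, T3, T2, T10, T1, T6}. No two conflicting transmitters share a frequency.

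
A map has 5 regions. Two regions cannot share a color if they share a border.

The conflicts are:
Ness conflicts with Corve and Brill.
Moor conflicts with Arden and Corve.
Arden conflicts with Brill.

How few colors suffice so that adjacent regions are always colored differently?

The cycle Ness-Corve-Moor-Arden-Brill-Ness has odd length 5, so it cannot be 2-colored; at least 3 colors are needed.
3 colors suffice: color 1 → {Moor, Brill}; color 2 → {Arden, Corve}; color 3 → {Ness}. Each listed conflict is separated.

3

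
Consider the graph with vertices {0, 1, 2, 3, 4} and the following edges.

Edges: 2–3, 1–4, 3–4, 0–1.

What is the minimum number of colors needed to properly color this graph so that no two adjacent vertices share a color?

3 and 4 are adjacent, so at least 2 colors are needed.
2 colors suffice: color red → {1, 3}; color blue → {0, 2, 4}. Every edge joins two different colors.

2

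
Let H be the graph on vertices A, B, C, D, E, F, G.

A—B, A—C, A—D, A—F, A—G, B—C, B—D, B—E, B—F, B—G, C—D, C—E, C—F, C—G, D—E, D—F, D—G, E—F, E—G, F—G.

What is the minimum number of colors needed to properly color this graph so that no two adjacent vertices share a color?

6

B, C, D, E, F, G are mutually adjacent (a clique of size 6), so at least 6 colors are needed.
One proper 6-coloring: A=6, B=4, C=1, D=2, E=6, F=5, G=3. Each edge has distinct colors on its endpoints.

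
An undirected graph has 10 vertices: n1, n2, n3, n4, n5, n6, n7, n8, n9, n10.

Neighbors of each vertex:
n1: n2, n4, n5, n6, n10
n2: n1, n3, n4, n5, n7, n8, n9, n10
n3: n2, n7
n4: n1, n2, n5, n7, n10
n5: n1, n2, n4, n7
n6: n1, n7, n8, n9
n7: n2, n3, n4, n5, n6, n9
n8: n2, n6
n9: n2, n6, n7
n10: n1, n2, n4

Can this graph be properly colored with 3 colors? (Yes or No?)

n2, n4, n5, n7 are pairwise adjacent (a clique of size 4), so at least 4 colors are needed.
So 3 colors are not enough.

No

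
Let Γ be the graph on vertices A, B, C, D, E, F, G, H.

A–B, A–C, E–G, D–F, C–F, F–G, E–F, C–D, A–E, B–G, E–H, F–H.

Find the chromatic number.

3

C, D, F are mutually adjacent, so at least 3 colors are needed.
3 colors suffice: color red → {A, F}; color blue → {B, C, E}; color green → {D, G, H}. Every edge joins two different colors.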